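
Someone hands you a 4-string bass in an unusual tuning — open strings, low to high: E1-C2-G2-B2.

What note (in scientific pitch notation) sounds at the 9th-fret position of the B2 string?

Each fret is one semitone, so B2 + 9 = G♯3.
(Equivalently spelled A♭3.)

G♯3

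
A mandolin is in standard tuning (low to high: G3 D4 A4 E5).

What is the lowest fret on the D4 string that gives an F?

3

From D4, count semitones up the chromatic scale until reaching F: D–D#–E–F — 3 steps.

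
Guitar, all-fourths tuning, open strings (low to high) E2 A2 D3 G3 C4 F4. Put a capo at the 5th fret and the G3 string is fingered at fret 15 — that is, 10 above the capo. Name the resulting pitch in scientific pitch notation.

A#4

The capo raises the open G3 by 5 semitones to C4; fretting 10 more gives G3 + 5 + 10 = G3 + 15 semitones = A#4.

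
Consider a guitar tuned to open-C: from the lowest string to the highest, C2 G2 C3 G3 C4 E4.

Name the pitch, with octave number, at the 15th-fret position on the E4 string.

G5

E4 is MIDI 64. Adding 15 gives 79, which is G5.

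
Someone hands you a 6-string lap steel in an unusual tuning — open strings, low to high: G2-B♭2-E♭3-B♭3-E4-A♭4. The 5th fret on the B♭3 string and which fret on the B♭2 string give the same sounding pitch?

Fret 5 on B♭3 is MIDI 58 + 5 = 63 (E♭4). On the B♭2 string (open MIDI 46), that pitch is 63 − 46 = fret 17.

17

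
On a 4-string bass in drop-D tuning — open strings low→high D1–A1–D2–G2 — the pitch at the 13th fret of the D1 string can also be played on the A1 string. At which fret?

6

Fret 13 on D1 is MIDI 26 + 13 = 39 (D#2). On the A1 string (open MIDI 33), that pitch is 39 − 33 = fret 6.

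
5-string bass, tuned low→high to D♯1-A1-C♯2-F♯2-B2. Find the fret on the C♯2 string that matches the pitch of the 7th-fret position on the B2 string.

Fret 7 on B2 is MIDI 47 + 7 = 54 (F♯3). On the C♯2 string (open MIDI 37), that pitch is 54 − 37 = fret 17.

17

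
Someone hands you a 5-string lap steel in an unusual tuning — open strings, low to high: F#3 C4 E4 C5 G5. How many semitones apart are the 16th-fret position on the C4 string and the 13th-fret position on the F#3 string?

9 semitones

C4 at fret 16 → E5 (MIDI 76); F#3 at fret 13 → G4 (MIDI 67).
76 − 67 = 9, so the two pitches are 9 semitones apart, with E5 the higher.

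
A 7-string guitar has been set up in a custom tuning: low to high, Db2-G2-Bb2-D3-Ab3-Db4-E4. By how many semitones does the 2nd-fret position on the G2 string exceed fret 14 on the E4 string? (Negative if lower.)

G2 at fret 2 → A2 (MIDI 45); E4 at fret 14 → Gb5 (MIDI 78).
45 − 78 = -33, so the two pitches are 33 semitones apart.

-33 semitones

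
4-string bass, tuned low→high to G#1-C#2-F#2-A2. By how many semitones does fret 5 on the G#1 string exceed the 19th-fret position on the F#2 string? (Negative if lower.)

G#1 at fret 5 → C#2 (MIDI 37); F#2 at fret 19 → C#4 (MIDI 61).
37 − 61 = -24, so the two pitches are 24 semitones apart.

-24 semitones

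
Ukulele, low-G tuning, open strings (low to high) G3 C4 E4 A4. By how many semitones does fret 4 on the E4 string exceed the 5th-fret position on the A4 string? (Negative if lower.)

-6 semitones

E4 at fret 4 → G♯4 (MIDI 68); A4 at fret 5 → D5 (MIDI 74).
68 − 74 = -6, so the two pitches are 6 semitones apart.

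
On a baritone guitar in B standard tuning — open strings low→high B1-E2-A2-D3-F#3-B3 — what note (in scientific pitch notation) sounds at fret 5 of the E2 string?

The open E2 string plus 5 semitones: E–F–F#–G–G#–A.
No B→C boundary is crossed, so the octave stays at 2.

A2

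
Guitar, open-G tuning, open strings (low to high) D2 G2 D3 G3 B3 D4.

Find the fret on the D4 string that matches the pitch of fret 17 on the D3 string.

Fret 17 on D3 is MIDI 50 + 17 = 67 (G4). On the D4 string (open MIDI 62), that pitch is 67 − 62 = fret 5.

5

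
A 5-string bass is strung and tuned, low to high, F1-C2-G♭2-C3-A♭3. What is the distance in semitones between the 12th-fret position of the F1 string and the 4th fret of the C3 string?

F1 at fret 12 → F2 (MIDI 41); C3 at fret 4 → E3 (MIDI 52).
41 − 52 = -11, so the two pitches are 11 semitones apart, with E3 the higher.

11 semitones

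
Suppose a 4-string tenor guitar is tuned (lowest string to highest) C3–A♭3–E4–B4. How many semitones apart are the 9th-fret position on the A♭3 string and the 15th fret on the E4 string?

A♭3 at fret 9 → F4 (MIDI 65); E4 at fret 15 → G5 (MIDI 79).
65 − 79 = -14, so the two pitches are 14 semitones apart, with G5 the higher.

14 semitones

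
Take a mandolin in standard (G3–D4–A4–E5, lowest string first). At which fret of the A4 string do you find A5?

12

A5 is 12 semitones above the open A4 (A–A#–B–C–…–G–G#–A), so it sits at fret 12.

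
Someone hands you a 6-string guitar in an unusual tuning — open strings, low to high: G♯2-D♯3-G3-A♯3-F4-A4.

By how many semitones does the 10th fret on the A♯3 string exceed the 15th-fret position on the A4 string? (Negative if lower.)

A♯3 at fret 10 → G♯4 (MIDI 68); A4 at fret 15 → C6 (MIDI 84).
68 − 84 = -16, so the two pitches are 16 semitones apart.

-16 semitones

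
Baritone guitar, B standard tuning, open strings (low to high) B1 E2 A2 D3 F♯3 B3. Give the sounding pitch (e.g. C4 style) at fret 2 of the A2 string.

B2

Each fret is one semitone, so A2 + 2 = B2.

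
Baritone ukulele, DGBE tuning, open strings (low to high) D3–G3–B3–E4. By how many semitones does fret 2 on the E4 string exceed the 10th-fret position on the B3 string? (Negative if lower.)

-3 semitones

E4 at fret 2 → F♯4 (MIDI 66); B3 at fret 10 → A4 (MIDI 69).
66 − 69 = -3, so the two pitches are 3 semitones apart.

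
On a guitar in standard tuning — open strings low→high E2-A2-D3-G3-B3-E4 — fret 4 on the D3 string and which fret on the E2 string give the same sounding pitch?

14

Fret 4 on D3 is MIDI 50 + 4 = 54 (F#3). On the E2 string (open MIDI 40), that pitch is 54 − 40 = fret 14.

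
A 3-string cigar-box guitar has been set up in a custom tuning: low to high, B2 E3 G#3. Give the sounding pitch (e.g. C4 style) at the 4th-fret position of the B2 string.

The open B2 string plus 4 semitones: B–C–C#–D–D#.
The walk passes from B into C once, so the octave number goes from 2 to 3.
(Equivalently spelled Eb3.)

D#3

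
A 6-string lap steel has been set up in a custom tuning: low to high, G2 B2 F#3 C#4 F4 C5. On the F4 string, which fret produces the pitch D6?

D6 is 21 semitones above the open F4 (F–F#–G–G#–…–C–C#–D), so it sits at fret 21.

21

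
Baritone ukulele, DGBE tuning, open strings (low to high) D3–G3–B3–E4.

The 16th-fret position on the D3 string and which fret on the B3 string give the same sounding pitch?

7

D3 at fret 16 is D3 + 16 semitones = F#4.
The open B3 string is 9 semitones above the open D3, so the same pitch on the B3 string lies at fret 16 − 9 = 7.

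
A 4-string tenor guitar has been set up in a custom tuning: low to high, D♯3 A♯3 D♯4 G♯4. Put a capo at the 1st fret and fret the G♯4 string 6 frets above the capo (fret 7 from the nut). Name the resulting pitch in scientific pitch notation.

The capo raises the open G♯4 by 1 semitone to A4; fretting 6 more gives G♯4 + 1 + 6 = G♯4 + 7 semitones = D♯5.
(Also written E♭.)

D♯5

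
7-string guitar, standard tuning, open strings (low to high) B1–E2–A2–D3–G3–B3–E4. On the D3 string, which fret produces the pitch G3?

5

G3 is 5 semitones above the open D3 (D–D#–E–F–F#–G), so it sits at fret 5.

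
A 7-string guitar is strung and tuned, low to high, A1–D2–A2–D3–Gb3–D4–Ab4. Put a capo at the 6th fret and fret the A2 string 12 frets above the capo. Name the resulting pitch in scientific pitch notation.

The capo raises the open A2 by 6 semitones to Eb3; fretting 12 more gives A2 + 6 + 12 = A2 + 18 semitones = Eb4.

Eb4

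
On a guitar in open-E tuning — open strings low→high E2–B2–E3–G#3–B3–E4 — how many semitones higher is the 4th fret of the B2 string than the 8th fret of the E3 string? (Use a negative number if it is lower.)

-9 semitones

B2 at fret 4 → D#3 (MIDI 51); E3 at fret 8 → C4 (MIDI 60).
51 − 60 = -9, so the two pitches are 9 semitones apart.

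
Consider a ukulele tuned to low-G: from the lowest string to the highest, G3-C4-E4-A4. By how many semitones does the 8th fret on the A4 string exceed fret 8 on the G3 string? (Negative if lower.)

14 semitones

A4 at fret 8 → F5 (MIDI 77); G3 at fret 8 → D#4 (MIDI 63).
77 − 63 = 14, so the two pitches are 14 semitones apart.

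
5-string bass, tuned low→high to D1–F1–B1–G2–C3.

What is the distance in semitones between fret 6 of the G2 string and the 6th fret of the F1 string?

14 semitones

G2 at fret 6 → C♯3 (MIDI 49); F1 at fret 6 → B1 (MIDI 35).
49 − 35 = 14, so the two pitches are 14 semitones apart, with C♯3 the higher.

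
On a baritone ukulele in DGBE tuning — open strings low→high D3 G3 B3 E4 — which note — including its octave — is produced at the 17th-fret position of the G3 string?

C5

G3 is MIDI 55. Adding 17 gives 72, which is C5.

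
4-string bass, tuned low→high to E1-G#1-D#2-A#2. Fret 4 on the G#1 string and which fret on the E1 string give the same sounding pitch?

8

G#1 at fret 4 is G#1 + 4 semitones = C2.
The open E1 string is 4 semitones below the open G#1, so the same pitch on the E1 string lies at fret 4 + 4 = 8.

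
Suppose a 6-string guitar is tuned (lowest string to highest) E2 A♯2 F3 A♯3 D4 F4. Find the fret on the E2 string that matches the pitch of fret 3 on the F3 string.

16

F3 at fret 3 is F3 + 3 semitones = G♯3.
The open E2 string is 13 semitones below the open F3, so the same pitch on the E2 string lies at fret 3 + 13 = 16.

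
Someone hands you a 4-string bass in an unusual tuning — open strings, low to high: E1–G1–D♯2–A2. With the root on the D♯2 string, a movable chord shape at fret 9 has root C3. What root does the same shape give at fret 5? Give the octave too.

Moving from fret 9 to fret 5 shifts the root by -4 semitones.
C3 down 4 semitones is G♯2.

G♯2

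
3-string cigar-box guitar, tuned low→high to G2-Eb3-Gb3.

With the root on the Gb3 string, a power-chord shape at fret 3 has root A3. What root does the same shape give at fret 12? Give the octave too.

Gb4

Moving from fret 3 to fret 12 shifts the root by 9 semitones.
A3 up 9 semitones is Gb4.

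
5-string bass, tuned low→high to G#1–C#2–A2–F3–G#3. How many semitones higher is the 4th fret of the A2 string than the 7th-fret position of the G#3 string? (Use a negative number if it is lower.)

-14 semitones

A2 at fret 4 → C#3 (MIDI 49); G#3 at fret 7 → D#4 (MIDI 63).
49 − 63 = -14, so the two pitches are 14 semitones apart.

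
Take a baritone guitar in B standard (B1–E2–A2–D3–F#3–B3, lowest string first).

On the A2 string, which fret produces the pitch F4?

20

F4 is 20 semitones above the open A2 (A–A#–B–C–…–D#–E–F), so it sits at fret 20.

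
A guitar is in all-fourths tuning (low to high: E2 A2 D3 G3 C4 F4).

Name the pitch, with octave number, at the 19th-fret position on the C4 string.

The open C4 string plus 19 semitones: C–C#–D–D#–…–F–F#–G.
The walk passes from B into C once, so the octave number goes from 4 to 5.

G5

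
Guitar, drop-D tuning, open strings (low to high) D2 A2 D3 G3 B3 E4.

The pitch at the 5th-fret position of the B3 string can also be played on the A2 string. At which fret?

B3 at fret 5 is B3 + 5 semitones = E4.
The open A2 string is 14 semitones below the open B3, so the same pitch on the A2 string lies at fret 5 + 14 = 19.

19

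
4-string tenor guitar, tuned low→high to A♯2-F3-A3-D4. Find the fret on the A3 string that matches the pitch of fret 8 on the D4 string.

D4 at fret 8 is D4 + 8 semitones = A♯4.
The open A3 string is 5 semitones below the open D4, so the same pitch on the A3 string lies at fret 8 + 5 = 13.

13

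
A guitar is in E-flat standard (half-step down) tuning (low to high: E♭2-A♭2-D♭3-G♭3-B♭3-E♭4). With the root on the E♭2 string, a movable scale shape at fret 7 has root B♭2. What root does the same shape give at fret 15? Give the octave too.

G♭3

Moving from fret 7 to fret 15 shifts the root by 8 semitones.
B♭2 up 8 semitones is G♭3.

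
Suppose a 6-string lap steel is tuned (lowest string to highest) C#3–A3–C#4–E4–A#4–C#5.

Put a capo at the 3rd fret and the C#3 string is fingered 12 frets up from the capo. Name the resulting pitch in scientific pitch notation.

E4

The capo raises the open C#3 by 3 semitones to E3; fretting 12 more gives C#3 + 3 + 12 = C#3 + 15 semitones = E4.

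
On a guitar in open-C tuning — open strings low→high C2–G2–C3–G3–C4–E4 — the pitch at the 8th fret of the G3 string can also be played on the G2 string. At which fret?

20

G3 at fret 8 is G3 + 8 semitones = D#4.
The open G2 string is 12 semitones below the open G3, so the same pitch on the G2 string lies at fret 8 + 12 = 20.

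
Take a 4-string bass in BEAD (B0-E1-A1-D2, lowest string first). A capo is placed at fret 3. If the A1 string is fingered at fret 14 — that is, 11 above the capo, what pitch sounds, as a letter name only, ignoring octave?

The capo raises the open A1 by 3 semitones to C2; fretting 11 more gives A1 + 3 + 11 = A1 + 14 semitones, landing on B.

B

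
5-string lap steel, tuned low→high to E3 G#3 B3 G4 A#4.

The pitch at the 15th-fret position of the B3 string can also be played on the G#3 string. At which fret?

18

B3 at fret 15 is B3 + 15 semitones = D5.
The open G#3 string is 3 semitones below the open B3, so the same pitch on the G#3 string lies at fret 15 + 3 = 18.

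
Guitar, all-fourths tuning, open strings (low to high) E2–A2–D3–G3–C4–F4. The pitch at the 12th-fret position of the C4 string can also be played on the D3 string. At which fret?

Fret 12 on C4 is MIDI 60 + 12 = 72 (C5). On the D3 string (open MIDI 50), that pitch is 72 − 50 = fret 22.

22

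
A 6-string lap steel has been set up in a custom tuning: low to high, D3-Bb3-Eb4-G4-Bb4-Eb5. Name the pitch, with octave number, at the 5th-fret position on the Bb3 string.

The open Bb3 string plus 5 semitones: Bb–B–C–Db–D–Eb.
The walk passes from B into C once, so the octave number goes from 3 to 4.

Eb4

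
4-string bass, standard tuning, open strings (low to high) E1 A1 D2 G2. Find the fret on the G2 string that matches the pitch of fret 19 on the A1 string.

Fret 19 on A1 is MIDI 33 + 19 = 52 (E3). On the G2 string (open MIDI 43), that pitch is 52 − 43 = fret 9.

9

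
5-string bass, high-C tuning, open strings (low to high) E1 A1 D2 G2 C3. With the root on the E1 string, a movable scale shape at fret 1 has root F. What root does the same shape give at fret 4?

Moving from fret 1 to fret 4 shifts the root by 3 semitones.
F up 3 semitones is G♯.

G♯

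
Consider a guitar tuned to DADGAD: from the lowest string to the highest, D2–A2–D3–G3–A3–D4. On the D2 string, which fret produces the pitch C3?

C3 is 10 semitones above the open D2 (D–D#–E–F–…–A#–B–C), so it sits at fret 10.

10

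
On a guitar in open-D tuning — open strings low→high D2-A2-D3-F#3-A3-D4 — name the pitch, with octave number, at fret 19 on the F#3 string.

Each fret is one semitone, so F#3 + 19 = C#5.
(Equivalently spelled Db5.)

C#5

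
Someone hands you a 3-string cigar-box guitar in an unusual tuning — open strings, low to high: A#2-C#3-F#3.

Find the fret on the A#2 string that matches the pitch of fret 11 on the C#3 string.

Fret 11 on C#3 is MIDI 49 + 11 = 60 (C4). On the A#2 string (open MIDI 46), that pitch is 60 − 46 = fret 14.

14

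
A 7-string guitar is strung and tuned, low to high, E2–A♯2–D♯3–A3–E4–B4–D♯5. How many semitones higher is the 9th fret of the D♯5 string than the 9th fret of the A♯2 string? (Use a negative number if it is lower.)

29 semitones

D♯5 at fret 9 → C6 (MIDI 84); A♯2 at fret 9 → G3 (MIDI 55).
84 − 55 = 29, so the two pitches are 29 semitones apart.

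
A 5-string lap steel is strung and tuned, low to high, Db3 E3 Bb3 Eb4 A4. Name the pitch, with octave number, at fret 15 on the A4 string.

Each fret is one semitone, so A4 + 15 = C6.

C6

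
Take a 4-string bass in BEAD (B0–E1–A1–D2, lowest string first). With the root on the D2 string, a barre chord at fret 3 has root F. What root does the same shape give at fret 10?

Moving from fret 3 to fret 10 shifts the root by 7 semitones.
F up 7 semitones is C.

C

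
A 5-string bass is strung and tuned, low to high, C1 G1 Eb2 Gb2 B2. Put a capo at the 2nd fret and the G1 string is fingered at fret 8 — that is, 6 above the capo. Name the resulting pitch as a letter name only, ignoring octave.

Eb

The capo raises the open G1 by 2 semitones to A1; fretting 6 more gives G1 + 2 + 6 = G1 + 8 semitones, landing on Eb.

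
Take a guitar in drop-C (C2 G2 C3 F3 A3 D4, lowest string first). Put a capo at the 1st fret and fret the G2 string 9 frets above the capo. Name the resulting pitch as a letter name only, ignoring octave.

F

The capo raises the open G2 by 1 semitone to G♯2; fretting 9 more gives G2 + 1 + 9 = G2 + 10 semitones, landing on F.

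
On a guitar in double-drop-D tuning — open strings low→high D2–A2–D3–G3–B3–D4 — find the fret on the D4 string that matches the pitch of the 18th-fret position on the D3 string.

Fret 18 on D3 is MIDI 50 + 18 = 68 (G#4). On the D4 string (open MIDI 62), that pitch is 68 − 62 = fret 6.

6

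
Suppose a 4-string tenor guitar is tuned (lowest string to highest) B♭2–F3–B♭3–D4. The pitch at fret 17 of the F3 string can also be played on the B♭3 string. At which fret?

Fret 17 on F3 is MIDI 53 + 17 = 70 (B♭4). On the B♭3 string (open MIDI 58), that pitch is 70 − 58 = fret 12.

12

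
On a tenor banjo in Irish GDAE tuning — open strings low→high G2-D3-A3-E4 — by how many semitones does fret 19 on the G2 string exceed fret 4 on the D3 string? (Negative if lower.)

G2 at fret 19 → D4 (MIDI 62); D3 at fret 4 → F♯3 (MIDI 54).
62 − 54 = 8, so the two pitches are 8 semitones apart.

8 semitones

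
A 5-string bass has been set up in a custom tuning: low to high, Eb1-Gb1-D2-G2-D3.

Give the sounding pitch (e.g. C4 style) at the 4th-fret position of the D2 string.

Each fret is one semitone, so D2 + 4 = Gb2.
(Equivalently spelled F#2.)

Gb2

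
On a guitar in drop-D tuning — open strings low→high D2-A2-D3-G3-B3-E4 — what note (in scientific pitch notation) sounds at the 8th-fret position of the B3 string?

G4

The open B3 string plus 8 semitones: B–C–C#–D–D#–E–F–F#–G.
The walk passes from B into C once, so the octave number goes from 3 to 4.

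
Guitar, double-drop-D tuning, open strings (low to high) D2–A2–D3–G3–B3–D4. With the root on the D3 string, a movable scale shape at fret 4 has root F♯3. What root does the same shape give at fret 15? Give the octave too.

F4

Moving from fret 4 to fret 15 shifts the root by 11 semitones.
F♯3 up 11 semitones is F4.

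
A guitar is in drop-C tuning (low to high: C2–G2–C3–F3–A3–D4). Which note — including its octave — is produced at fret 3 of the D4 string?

Each fret is one semitone, so D4 + 3 = F4.

F4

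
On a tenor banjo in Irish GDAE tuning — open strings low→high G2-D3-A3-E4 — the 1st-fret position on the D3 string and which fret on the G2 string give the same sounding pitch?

D3 at fret 1 is D3 + 1 semitone = D#3.
The open G2 string is 7 semitones below the open D3, so the same pitch on the G2 string lies at fret 1 + 7 = 8.

8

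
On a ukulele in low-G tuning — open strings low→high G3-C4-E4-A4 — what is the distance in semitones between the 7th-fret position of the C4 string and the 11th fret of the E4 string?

C4 at fret 7 → G4 (MIDI 67); E4 at fret 11 → D#5 (MIDI 75).
67 − 75 = -8, so the two pitches are 8 semitones apart, with D#5 the higher.

8 semitones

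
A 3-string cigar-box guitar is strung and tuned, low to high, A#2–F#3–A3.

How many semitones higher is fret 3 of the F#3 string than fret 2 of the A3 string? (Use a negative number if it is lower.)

F#3 at fret 3 → A3 (MIDI 57); A3 at fret 2 → B3 (MIDI 59).
57 − 59 = -2, so the two pitches are 2 semitones apart.

-2 semitones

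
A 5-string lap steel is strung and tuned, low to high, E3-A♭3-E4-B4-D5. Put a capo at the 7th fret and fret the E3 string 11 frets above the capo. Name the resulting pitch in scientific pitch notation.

The capo raises the open E3 by 7 semitones to B3; fretting 11 more gives E3 + 7 + 11 = E3 + 18 semitones = B♭4.

B♭4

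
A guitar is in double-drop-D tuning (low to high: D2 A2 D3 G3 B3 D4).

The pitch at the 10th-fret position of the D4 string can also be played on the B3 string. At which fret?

D4 at fret 10 is D4 + 10 semitones = C5.
The open B3 string is 3 semitones below the open D4, so the same pitch on the B3 string lies at fret 10 + 3 = 13.

13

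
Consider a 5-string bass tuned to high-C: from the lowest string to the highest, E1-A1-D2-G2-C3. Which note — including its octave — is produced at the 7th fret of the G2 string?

Each fret is one semitone, so G2 + 7 = D3.

D3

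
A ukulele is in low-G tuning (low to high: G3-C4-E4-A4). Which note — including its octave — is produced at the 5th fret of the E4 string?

A4

Each fret is one semitone, so E4 + 5 = A4.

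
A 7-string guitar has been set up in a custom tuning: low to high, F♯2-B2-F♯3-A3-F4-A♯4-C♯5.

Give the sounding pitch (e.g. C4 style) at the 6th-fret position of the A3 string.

The open A3 string plus 6 semitones: A–A#–B–C–C#–D–D#.
The walk passes from B into C once, so the octave number goes from 3 to 4.

D♯4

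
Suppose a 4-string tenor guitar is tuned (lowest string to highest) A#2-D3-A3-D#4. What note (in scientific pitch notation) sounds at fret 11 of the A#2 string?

A#2 is MIDI 46. Adding 11 gives 57, which is A3.

A3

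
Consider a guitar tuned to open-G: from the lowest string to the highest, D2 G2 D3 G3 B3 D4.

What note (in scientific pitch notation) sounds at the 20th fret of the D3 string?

A♯4

D3 is MIDI 50. Adding 20 gives 70, which is A♯4.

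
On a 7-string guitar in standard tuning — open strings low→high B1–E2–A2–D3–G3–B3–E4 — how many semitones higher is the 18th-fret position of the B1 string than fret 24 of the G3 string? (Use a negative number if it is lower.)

-26 semitones

B1 at fret 18 → F3 (MIDI 53); G3 at fret 24 → G5 (MIDI 79).
53 − 79 = -26, so the two pitches are 26 semitones apart.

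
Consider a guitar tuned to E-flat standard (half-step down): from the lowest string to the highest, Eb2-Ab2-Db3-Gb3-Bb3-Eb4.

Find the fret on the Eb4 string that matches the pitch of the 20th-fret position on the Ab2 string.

1

Fret 20 on Ab2 is MIDI 44 + 20 = 64 (E4). On the Eb4 string (open MIDI 63), that pitch is 64 − 63 = fret 1.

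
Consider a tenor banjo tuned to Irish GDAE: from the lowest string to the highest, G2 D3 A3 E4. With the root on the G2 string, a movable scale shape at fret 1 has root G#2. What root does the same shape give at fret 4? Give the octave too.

B2

Moving from fret 1 to fret 4 shifts the root by 3 semitones.
G#2 up 3 semitones is B2.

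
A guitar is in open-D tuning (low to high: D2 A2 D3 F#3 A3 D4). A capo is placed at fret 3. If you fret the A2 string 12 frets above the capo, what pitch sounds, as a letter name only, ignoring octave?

C

The capo raises the open A2 by 3 semitones to C3; fretting 12 more gives A2 + 3 + 12 = A2 + 15 semitones, landing on C.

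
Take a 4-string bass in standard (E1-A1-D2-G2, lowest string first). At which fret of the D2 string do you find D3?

12

D3 is 12 semitones above the open D2 (D–D#–E–F–…–C–C#–D), so it sits at fret 12.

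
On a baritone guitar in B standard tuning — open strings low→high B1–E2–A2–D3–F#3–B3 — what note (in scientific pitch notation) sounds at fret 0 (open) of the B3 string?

Fret 0 is the open string itself, so the pitch is just B3.

B3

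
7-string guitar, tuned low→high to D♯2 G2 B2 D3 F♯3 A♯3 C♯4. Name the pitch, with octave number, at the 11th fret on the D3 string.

Each fret is one semitone, so D3 + 11 = C♯4.
(Equivalently spelled D♭4.)

C♯4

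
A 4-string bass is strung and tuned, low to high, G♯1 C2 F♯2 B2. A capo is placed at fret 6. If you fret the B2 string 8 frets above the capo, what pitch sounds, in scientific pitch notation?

C♯4

The capo raises the open B2 by 6 semitones to F3; fretting 8 more gives B2 + 6 + 8 = B2 + 14 semitones = C♯4.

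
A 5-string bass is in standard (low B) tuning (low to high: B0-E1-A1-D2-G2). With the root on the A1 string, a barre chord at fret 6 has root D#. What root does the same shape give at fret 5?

Moving from fret 6 to fret 5 shifts the root by -1 semitone.
D# down 1 semitone is D.

D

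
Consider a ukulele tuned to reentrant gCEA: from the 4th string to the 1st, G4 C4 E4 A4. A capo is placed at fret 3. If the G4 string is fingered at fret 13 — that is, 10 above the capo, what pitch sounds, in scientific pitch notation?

The capo raises the open G4 by 3 semitones to A♯4; fretting 10 more gives G4 + 3 + 10 = G4 + 13 semitones = G♯5.
(Also written A♭.)

G♯5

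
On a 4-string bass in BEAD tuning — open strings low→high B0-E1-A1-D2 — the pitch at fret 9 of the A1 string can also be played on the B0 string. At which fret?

Fret 9 on A1 is MIDI 33 + 9 = 42 (F♯2). On the B0 string (open MIDI 23), that pitch is 42 − 23 = fret 19.

19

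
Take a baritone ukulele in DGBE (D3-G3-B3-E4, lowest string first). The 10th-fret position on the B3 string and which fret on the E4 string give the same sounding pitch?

5

B3 at fret 10 is B3 + 10 semitones = A4.
The open E4 string is 5 semitones above the open B3, so the same pitch on the E4 string lies at fret 10 − 5 = 5.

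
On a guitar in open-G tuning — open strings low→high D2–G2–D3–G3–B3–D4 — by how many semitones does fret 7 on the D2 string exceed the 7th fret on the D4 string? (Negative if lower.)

-24 semitones

D2 at fret 7 → A2 (MIDI 45); D4 at fret 7 → A4 (MIDI 69).
45 − 69 = -24, so the two pitches are 24 semitones apart.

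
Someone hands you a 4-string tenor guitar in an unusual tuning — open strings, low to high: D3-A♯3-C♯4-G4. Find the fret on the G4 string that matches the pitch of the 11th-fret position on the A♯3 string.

2

Fret 11 on A♯3 is MIDI 58 + 11 = 69 (A4). On the G4 string (open MIDI 67), that pitch is 69 − 67 = fret 2.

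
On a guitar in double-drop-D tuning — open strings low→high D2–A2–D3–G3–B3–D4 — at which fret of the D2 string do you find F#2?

4

F#2 is 4 semitones above the open D2 (D–D#–E–F–F#), so it sits at fret 4.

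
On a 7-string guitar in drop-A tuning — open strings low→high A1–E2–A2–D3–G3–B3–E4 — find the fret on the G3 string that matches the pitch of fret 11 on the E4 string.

E4 at fret 11 is E4 + 11 semitones = D#5.
The open G3 string is 9 semitones below the open E4, so the same pitch on the G3 string lies at fret 11 + 9 = 20.

20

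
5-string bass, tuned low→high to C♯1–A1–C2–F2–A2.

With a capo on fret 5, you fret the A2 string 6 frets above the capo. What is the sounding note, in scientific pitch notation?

The capo raises the open A2 by 5 semitones to D3; fretting 6 more gives A2 + 5 + 6 = A2 + 11 semitones = G♯3.

G♯3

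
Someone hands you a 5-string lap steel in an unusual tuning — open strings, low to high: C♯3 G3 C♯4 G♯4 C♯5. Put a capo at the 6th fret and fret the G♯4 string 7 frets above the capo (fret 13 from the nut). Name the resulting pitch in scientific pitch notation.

A5

The capo raises the open G♯4 by 6 semitones to D5; fretting 7 more gives G♯4 + 6 + 7 = G♯4 + 13 semitones = A5.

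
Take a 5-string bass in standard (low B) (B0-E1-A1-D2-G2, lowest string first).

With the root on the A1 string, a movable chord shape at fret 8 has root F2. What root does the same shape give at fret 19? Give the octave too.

E3

Moving from fret 8 to fret 19 shifts the root by 11 semitones.
F2 up 11 semitones is E3.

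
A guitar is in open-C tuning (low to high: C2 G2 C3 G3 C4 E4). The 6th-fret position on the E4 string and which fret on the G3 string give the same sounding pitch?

E4 at fret 6 is E4 + 6 semitones = A#4.
The open G3 string is 9 semitones below the open E4, so the same pitch on the G3 string lies at fret 6 + 9 = 15.

15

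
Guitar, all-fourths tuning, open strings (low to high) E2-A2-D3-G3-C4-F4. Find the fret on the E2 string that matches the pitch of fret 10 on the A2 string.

15

Fret 10 on A2 is MIDI 45 + 10 = 55 (G3). On the E2 string (open MIDI 40), that pitch is 55 − 40 = fret 15.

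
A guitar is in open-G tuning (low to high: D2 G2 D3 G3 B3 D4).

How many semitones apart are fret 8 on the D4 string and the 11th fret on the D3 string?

D4 at fret 8 → A#4 (MIDI 70); D3 at fret 11 → C#4 (MIDI 61).
70 − 61 = 9, so the two pitches are 9 semitones apart, with A#4 the higher.

9 semitones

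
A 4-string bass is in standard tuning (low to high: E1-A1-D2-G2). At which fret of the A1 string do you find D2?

5

D2 is 5 semitones above the open A1 (A–A#–B–C–C#–D), so it sits at fret 5.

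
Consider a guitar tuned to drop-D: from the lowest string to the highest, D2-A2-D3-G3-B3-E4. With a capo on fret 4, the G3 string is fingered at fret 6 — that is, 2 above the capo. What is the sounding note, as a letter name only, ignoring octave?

C#

The capo raises the open G3 by 4 semitones to B3; fretting 2 more gives G3 + 4 + 2 = G3 + 6 semitones, landing on C#.
(Also written Db.)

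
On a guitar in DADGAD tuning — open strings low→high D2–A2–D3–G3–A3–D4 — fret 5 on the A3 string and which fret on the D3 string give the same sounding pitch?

12

Fret 5 on A3 is MIDI 57 + 5 = 62 (D4). On the D3 string (open MIDI 50), that pitch is 62 − 50 = fret 12.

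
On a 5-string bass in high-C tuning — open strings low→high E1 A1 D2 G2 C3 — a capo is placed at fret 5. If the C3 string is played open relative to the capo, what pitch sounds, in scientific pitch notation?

The capo raises the open C3 by 5 semitones to F3; fretting 0 more gives C3 + 5 + 0 = C3 + 5 semitones = F3.

F3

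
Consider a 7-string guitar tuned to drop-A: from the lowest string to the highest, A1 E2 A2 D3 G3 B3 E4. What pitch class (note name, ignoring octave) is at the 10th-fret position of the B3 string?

Each fret is one semitone, so B3 + 10 = A.

A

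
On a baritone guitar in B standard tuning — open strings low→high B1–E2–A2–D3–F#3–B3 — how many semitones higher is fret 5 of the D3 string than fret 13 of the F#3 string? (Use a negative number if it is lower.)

D3 at fret 5 → G3 (MIDI 55); F#3 at fret 13 → G4 (MIDI 67).
55 − 67 = -12, so the two pitches are 12 semitones apart.

-12 semitones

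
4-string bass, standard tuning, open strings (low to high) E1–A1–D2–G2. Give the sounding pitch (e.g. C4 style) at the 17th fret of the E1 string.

E1 is MIDI 28. Adding 17 gives 45, which is A2.

A2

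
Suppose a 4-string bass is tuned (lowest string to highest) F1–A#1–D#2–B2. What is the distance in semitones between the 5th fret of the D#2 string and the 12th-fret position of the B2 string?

15 semitones

D#2 at fret 5 → G#2 (MIDI 44); B2 at fret 12 → B3 (MIDI 59).
44 − 59 = -15, so the two pitches are 15 semitones apart, with B3 the higher.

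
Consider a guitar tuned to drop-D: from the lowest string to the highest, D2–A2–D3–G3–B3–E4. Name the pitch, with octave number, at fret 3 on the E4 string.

Each fret is one semitone, so E4 + 3 = G4.

G4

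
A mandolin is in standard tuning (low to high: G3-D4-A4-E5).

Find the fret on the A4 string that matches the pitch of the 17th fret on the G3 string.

3

Fret 17 on G3 is MIDI 55 + 17 = 72 (C5). On the A4 string (open MIDI 69), that pitch is 72 − 69 = fret 3.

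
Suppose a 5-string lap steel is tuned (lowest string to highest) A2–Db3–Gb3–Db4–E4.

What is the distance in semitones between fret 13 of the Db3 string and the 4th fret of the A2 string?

Db3 at fret 13 → D4 (MIDI 62); A2 at fret 4 → Db3 (MIDI 49).
62 − 49 = 13, so the two pitches are 13 semitones apart, with D4 the higher.

13 semitones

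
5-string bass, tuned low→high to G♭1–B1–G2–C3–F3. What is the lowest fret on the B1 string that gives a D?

From B1, count semitones up the chromatic scale until reaching D: B–C–Db–D — 3 steps.

3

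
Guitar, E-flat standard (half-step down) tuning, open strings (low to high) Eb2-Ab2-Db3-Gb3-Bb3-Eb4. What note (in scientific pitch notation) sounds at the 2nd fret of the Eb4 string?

The open Eb4 string plus 2 semitones: Eb–E–F.
No B→C boundary is crossed, so the octave stays at 4.

F4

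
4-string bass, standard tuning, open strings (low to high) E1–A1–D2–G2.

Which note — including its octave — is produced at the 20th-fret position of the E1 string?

Each fret is one semitone, so E1 + 20 = C3.

C3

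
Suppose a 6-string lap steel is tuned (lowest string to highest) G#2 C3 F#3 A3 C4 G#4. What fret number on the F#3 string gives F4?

11

F4 is 11 semitones above the open F#3 (F#–G–G#–A–…–D#–E–F), so it sits at fret 11.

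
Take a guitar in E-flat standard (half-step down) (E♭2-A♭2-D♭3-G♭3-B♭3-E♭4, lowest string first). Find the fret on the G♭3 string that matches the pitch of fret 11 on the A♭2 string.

1

Fret 11 on A♭2 is MIDI 44 + 11 = 55 (G3). On the G♭3 string (open MIDI 54), that pitch is 55 − 54 = fret 1.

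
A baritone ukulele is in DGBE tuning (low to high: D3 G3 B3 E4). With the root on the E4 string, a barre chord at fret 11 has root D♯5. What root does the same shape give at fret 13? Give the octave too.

F5

Moving from fret 11 to fret 13 shifts the root by 2 semitones.
D♯5 up 2 semitones is F5.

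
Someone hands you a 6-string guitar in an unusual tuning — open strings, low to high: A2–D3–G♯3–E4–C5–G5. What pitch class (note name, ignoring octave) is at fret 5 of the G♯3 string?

C♯

The open G♯3 string plus 5 semitones: G#–A–A#–B–C–C#.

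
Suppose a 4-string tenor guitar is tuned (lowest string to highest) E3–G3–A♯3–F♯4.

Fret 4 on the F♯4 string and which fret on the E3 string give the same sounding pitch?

F♯4 at fret 4 is F♯4 + 4 semitones = A♯4.
The open E3 string is 14 semitones below the open F♯4, so the same pitch on the E3 string lies at fret 4 + 14 = 18.

18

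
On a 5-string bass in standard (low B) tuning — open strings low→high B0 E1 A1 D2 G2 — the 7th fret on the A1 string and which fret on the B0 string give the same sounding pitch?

17

A1 at fret 7 is A1 + 7 semitones = E2.
The open B0 string is 10 semitones below the open A1, so the same pitch on the B0 string lies at fret 7 + 10 = 17.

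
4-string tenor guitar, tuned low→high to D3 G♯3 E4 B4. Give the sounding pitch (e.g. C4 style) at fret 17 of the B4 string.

E6

B4 is MIDI 71. Adding 17 gives 88, which is E6.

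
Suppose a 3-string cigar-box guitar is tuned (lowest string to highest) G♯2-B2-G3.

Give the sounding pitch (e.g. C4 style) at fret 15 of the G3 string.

A♯4

G3 is MIDI 55. Adding 15 gives 70, which is A♯4.
(Equivalently spelled B♭4.)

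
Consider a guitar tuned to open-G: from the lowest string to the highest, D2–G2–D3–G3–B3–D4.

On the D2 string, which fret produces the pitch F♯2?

4

F♯2 is 4 semitones above the open D2 (D–D#–E–F–F#), so it sits at fret 4.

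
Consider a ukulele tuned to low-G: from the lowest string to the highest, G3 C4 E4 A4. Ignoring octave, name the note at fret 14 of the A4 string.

B

The open A4 string plus 14 semitones: A–A#–B–C–…–A–A#–B.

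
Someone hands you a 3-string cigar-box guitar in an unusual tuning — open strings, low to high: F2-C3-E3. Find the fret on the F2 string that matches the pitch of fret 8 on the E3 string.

19

E3 at fret 8 is E3 + 8 semitones = C4.
The open F2 string is 11 semitones below the open E3, so the same pitch on the F2 string lies at fret 8 + 11 = 19.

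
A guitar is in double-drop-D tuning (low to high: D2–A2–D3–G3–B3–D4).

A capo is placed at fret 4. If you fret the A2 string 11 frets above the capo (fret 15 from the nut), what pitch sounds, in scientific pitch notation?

The capo raises the open A2 by 4 semitones to C♯3; fretting 11 more gives A2 + 4 + 11 = A2 + 15 semitones = C4.

C4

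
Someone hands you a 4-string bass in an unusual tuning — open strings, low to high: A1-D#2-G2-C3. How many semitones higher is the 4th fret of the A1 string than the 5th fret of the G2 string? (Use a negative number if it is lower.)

-11 semitones

A1 at fret 4 → C#2 (MIDI 37); G2 at fret 5 → C3 (MIDI 48).
37 − 48 = -11, so the two pitches are 11 semitones apart.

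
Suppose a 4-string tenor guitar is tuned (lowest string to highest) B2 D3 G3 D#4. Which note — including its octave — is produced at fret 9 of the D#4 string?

The open D#4 string plus 9 semitones: D#–E–F–F#–G–G#–A–A#–B–C.
The walk passes from B into C once, so the octave number goes from 4 to 5.

C5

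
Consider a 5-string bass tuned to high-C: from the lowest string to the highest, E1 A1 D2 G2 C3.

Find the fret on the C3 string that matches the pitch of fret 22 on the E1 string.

2

Fret 22 on E1 is MIDI 28 + 22 = 50 (D3). On the C3 string (open MIDI 48), that pitch is 50 − 48 = fret 2.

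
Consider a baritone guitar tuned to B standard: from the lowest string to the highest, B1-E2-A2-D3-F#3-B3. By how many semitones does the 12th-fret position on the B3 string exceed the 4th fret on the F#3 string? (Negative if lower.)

B3 at fret 12 → B4 (MIDI 71); F#3 at fret 4 → A#3 (MIDI 58).
71 − 58 = 13, so the two pitches are 13 semitones apart.

13 semitones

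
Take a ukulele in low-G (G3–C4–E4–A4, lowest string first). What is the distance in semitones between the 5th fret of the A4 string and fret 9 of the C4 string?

5 semitones

A4 at fret 5 → D5 (MIDI 74); C4 at fret 9 → A4 (MIDI 69).
74 − 69 = 5, so the two pitches are 5 semitones apart, with D5 the higher.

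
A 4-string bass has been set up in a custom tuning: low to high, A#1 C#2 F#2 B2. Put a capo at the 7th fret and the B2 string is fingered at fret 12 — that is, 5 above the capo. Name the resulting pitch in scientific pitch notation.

B3

The capo raises the open B2 by 7 semitones to F#3; fretting 5 more gives B2 + 7 + 5 = B2 + 12 semitones = B3.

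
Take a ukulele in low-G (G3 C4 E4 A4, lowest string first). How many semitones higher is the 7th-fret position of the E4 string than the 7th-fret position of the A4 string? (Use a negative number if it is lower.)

-5 semitones

E4 at fret 7 → B4 (MIDI 71); A4 at fret 7 → E5 (MIDI 76).
71 − 76 = -5, so the two pitches are 5 semitones apart.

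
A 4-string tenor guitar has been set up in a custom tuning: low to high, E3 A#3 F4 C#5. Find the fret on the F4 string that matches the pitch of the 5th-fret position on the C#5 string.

13

C#5 at fret 5 is C#5 + 5 semitones = F#5.
The open F4 string is 8 semitones below the open C#5, so the same pitch on the F4 string lies at fret 5 + 8 = 13.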